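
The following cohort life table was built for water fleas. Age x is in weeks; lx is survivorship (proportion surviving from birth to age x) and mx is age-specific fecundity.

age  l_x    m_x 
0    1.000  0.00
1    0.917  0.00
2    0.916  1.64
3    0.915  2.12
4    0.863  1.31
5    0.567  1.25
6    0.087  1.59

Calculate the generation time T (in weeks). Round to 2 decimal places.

3.27

lx·mx: 0, 0, 1.50224, 1.9398, 1.13053, 0.70875, 0.13833 → R0 = 5.41965
x·lx·mx: 0, 0, 3.00448, 5.8194, 4.52212, 3.54375, 0.82998 → Σ = 17.71973
T = 17.71973 / 5.41965 = 3.269534… → 3.27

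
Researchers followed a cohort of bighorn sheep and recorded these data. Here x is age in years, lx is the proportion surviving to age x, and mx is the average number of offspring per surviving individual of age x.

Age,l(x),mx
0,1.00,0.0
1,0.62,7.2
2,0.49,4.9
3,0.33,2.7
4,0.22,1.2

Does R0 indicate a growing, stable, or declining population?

growing

R0 = Σ lx·mx = 0 + 4.464 + 2.401 + 0.891 + 0.264 = 8.02
R0 > 1, so the population is growing.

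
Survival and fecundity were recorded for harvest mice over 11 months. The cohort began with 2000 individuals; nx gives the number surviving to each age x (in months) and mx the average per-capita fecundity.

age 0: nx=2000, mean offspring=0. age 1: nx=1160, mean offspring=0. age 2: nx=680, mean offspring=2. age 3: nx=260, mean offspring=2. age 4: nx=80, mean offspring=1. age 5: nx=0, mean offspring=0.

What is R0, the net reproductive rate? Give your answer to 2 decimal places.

0.98

lx = nx/n0 = nx/2000: 1, 0.58, 0.34, 0.13, 0.04, 0
lx·mx by age: 0, 0, 0.68, 0.26, 0.04, 0
R0 = Σ lx·mx = 0.98 → 0.98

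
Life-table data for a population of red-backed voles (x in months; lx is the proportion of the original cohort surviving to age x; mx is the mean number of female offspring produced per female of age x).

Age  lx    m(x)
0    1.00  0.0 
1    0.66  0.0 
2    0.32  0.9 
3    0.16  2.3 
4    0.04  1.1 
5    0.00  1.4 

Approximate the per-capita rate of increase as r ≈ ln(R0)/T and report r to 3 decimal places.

R0 = Σ lx·mx = 0 + 0 + 0.288 + 0.368 + 0.044 + 0 = 0.7
Σ x·lx·mx = 1.856; T = 1.856/0.7 = 2.65143…
r ≈ ln(R0)/T = ln(0.7)/2.65143… = -0.13452… → -0.135

-0.135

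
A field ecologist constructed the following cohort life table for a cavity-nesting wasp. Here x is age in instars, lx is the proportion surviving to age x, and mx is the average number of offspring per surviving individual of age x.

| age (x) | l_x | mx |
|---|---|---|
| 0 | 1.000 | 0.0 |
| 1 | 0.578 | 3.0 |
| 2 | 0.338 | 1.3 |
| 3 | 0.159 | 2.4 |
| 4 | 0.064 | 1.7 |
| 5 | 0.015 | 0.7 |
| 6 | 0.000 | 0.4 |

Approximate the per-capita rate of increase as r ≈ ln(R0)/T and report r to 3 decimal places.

0.620

R0 = Σ lx·mx = 0 + 1.734 + 0.4394 + 0.3816 + 0.1088 + 0.0105 + 0 = 2.6743
Σ x·lx·mx = 4.2453; T = 4.2453/2.6743 = 1.58744…
r ≈ ln(R0)/T = ln(2.6743)/1.58744… = 0.61967… → 0.620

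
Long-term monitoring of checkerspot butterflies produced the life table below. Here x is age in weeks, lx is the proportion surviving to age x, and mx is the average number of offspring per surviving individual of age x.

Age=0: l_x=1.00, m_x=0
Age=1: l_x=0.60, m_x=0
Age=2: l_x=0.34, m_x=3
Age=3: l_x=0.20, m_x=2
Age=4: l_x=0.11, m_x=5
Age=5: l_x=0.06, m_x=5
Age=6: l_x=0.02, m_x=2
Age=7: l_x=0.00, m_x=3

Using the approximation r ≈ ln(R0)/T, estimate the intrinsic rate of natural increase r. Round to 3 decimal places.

0.269

R0 = Σ lx·mx = 0 + 0 + 1.02 + 0.4 + 0.55 + 0.3 + 0.04 + 0 = 2.31
Σ x·lx·mx = 7.18; T = 7.18/2.31 = 3.10823…
r ≈ ln(R0)/T = ln(2.31)/3.10823… = 0.26937… → 0.269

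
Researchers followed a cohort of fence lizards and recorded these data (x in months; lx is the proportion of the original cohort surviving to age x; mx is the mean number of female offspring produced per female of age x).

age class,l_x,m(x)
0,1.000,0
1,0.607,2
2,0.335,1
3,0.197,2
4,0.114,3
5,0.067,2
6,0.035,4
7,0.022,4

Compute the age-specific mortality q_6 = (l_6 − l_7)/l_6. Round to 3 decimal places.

0.371

q_6 = (l_6 − l_7) / l_6 = (0.035 − 0.022) / 0.035
     = 0.013 / 0.035 = 0.371429… → 0.371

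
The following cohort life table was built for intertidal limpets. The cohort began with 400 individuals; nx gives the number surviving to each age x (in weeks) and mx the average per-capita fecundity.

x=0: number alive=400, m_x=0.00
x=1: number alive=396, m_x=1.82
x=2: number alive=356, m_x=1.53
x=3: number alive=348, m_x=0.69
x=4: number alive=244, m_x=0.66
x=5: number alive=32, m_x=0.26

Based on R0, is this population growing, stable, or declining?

lx = nx/n0 = nx/400: 1, 0.99, 0.89, 0.87, 0.61, 0.08
R0 = Σ lx·mx = 0 + 1.8018 + 1.3617 + 0.6003 + 0.4026 + 0.0208 = 4.1872
R0 > 1, so the population is growing.

growing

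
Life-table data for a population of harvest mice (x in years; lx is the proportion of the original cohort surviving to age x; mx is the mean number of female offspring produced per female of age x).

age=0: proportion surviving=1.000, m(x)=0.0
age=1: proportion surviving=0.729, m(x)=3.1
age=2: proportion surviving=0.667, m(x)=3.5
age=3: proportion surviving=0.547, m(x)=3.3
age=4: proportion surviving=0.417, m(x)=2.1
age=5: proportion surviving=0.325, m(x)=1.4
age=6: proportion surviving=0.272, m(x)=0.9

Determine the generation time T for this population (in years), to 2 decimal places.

2.46

lx·mx: 0, 2.2599, 2.3345, 1.8051, 0.8757, 0.455, 0.2448 → R0 = 7.975
x·lx·mx: 0, 2.2599, 4.669, 5.4153, 3.5028, 2.275, 1.4688 → Σ = 19.5908
T = 19.5908 / 7.975 = 2.456527… → 2.46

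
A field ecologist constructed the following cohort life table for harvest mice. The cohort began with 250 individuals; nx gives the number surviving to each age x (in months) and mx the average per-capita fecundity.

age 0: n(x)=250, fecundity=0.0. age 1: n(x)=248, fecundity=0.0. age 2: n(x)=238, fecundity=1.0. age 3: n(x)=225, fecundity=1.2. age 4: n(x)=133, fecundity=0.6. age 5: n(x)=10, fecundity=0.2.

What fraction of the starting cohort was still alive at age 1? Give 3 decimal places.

0.992

l_1 = n_1/n_0 = 248/250 = 0.992 → 0.992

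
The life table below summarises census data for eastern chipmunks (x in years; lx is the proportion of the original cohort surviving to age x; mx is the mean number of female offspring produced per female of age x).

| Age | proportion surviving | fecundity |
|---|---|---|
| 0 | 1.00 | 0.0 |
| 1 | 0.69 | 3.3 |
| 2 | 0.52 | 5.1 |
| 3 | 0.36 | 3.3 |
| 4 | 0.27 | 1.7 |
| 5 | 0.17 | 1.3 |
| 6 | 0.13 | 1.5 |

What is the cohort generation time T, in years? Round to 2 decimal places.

2.18

lx·mx: 0, 2.277, 2.652, 1.188, 0.459, 0.221, 0.195 → R0 = 6.992
x·lx·mx: 0, 2.277, 5.304, 3.564, 1.836, 1.105, 1.17 → Σ = 15.256
T = 15.256 / 6.992 = 2.181922… → 2.18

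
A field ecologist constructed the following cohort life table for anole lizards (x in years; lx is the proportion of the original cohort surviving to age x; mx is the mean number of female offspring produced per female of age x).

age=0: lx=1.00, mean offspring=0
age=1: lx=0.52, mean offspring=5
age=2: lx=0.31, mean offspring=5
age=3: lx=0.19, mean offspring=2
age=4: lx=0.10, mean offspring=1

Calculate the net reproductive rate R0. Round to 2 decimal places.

4.63

lx·mx by age: 0, 2.6, 1.55, 0.38, 0.1
R0 = Σ lx·mx = 4.63 → 4.63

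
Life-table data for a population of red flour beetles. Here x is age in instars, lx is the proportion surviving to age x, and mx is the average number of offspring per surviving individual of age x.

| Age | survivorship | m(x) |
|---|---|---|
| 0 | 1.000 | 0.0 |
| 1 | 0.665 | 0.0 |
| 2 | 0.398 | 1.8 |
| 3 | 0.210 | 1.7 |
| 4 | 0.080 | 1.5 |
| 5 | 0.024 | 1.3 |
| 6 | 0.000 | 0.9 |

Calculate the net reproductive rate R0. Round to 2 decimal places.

1.22

lx·mx by age: 0, 0, 0.7164, 0.357, 0.12, 0.0312, 0
R0 = Σ lx·mx = 1.2246 → 1.22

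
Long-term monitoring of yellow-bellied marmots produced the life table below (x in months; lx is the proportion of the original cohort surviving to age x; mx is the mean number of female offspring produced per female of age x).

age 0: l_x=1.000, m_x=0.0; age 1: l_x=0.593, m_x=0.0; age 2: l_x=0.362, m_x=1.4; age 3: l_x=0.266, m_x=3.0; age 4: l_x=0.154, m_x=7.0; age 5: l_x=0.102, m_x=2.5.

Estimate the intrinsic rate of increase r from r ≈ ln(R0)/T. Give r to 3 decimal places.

R0 = Σ lx·mx = 0 + 0 + 0.5068 + 0.798 + 1.078 + 0.255 = 2.6378
Σ x·lx·mx = 8.9946; T = 8.9946/2.6378 = 3.40989…
r ≈ ln(R0)/T = ln(2.6378)/3.40989… = 0.28445… → 0.284

0.284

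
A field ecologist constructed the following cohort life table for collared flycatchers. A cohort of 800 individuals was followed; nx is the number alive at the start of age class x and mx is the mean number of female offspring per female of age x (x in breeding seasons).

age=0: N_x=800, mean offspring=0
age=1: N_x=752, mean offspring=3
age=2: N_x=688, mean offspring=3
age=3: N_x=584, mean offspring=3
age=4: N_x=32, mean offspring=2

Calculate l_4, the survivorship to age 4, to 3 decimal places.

0.040

l_4 = n_4/n_0 = 32/800 = 0.04 → 0.040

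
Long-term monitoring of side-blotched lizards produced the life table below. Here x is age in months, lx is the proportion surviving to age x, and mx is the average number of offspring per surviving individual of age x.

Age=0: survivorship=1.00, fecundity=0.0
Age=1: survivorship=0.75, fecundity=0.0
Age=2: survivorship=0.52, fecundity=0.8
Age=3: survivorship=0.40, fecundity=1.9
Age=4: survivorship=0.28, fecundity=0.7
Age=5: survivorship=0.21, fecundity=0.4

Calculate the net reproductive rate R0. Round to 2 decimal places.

1.46

lx·mx by age: 0, 0, 0.416, 0.76, 0.196, 0.084
R0 = Σ lx·mx = 1.456 → 1.46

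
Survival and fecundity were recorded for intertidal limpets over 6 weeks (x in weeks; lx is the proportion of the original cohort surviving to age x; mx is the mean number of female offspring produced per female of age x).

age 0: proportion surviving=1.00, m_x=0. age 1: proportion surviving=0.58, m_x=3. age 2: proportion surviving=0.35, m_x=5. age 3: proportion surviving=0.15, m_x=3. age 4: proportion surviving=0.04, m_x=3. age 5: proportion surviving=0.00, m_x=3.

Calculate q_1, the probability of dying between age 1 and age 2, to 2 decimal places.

q_1 = (l_1 − l_2) / l_1 = (0.58 − 0.35) / 0.58
     = 0.23 / 0.58 = 0.396552… → 0.40

0.40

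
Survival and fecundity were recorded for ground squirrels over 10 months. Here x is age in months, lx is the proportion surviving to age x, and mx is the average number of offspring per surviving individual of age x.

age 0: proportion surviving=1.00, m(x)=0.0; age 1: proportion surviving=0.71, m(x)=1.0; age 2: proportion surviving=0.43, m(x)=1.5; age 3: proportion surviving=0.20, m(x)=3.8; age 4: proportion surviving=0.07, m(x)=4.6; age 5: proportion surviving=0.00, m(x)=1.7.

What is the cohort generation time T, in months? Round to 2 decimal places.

lx·mx: 0, 0.71, 0.645, 0.76, 0.322, 0 → R0 = 2.437
x·lx·mx: 0, 0.71, 1.29, 2.28, 1.288, 0 → Σ = 5.568
T = 5.568 / 2.437 = 2.284776… → 2.28

2.28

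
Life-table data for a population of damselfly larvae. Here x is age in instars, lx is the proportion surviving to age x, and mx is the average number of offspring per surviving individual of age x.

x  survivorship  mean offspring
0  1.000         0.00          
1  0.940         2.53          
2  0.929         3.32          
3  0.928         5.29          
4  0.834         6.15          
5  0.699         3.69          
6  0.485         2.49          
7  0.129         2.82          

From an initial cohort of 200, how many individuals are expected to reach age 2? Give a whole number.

186

Expected survivors = N0 · l_2 = 200 × 0.929 = 185.8 → 186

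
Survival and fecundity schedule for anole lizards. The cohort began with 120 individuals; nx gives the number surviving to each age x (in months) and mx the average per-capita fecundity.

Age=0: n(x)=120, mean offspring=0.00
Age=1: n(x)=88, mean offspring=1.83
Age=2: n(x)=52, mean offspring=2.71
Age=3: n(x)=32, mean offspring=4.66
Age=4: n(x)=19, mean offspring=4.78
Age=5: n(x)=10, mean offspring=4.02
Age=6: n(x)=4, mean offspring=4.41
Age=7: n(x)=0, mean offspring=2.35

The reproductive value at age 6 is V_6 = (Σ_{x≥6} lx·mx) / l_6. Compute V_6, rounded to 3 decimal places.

lx = nx/n0 = nx/120: 1, 0.73333…, 0.43333…, 0.26667…, 0.15833…, 0.08333…, 0.03333…, 0
lx·mx for x ≥ 6: 0.147…, 0 → sum = 0.147…
V_6 = 0.147… / l_6 = 0.147… / 0.033333… = 4.41… → 4.410

4.410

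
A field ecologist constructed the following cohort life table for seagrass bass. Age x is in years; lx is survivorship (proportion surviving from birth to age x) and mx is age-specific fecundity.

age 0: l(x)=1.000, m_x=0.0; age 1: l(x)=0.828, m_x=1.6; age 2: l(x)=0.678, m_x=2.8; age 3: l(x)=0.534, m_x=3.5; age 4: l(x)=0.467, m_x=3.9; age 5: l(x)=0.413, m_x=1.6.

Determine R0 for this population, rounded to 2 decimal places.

7.57

lx·mx by age: 0, 1.3248, 1.8984, 1.869, 1.8213, 0.6608
R0 = Σ lx·mx = 7.5743 → 7.57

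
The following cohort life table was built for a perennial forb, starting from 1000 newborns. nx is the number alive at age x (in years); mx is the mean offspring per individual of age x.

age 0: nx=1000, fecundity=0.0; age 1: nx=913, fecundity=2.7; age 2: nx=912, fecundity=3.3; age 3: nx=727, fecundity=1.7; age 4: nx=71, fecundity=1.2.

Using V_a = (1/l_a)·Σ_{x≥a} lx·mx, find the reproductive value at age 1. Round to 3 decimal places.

7.443

lx = nx/n0 = nx/1000: 1, 0.913, 0.912, 0.727, 0.071
lx·mx for x ≥ 1: 2.4651, 3.0096, 1.2359, 0.0852 → sum = 6.7958
V_1 = 6.7958 / l_1 = 6.7958 / 0.913 = 7.443373… → 7.443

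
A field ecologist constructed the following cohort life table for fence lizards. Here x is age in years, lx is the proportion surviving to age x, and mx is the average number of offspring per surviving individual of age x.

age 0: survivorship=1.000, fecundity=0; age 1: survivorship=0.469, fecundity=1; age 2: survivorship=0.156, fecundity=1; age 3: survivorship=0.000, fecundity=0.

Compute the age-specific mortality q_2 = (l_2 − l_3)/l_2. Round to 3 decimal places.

1.000

q_2 = (l_2 − l_3) / l_2 = (0.156 − 0) / 0.156
     = 0.156 / 0.156 = 1 → 1.000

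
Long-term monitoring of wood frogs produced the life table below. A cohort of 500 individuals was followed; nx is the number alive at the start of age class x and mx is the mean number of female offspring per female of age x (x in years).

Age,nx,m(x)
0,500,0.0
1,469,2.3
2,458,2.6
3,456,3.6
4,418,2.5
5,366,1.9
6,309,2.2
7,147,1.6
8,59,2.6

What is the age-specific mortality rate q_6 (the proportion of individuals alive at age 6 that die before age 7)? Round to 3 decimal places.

0.524

lx = nx/n0 = nx/500: 1, 0.938, 0.916, 0.912, 0.836, 0.732, 0.618, 0.294, 0.118
q_6 = (l_6 − l_7) / l_6 = (0.618 − 0.294) / 0.618
     = 0.324 / 0.618 = 0.524272… → 0.524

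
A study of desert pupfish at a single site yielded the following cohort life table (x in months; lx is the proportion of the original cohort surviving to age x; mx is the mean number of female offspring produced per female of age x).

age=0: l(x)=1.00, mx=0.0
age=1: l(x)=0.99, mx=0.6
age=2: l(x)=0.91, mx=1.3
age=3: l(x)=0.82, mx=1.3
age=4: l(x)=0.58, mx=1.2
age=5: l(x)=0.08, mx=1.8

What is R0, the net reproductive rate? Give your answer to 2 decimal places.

3.68

lx·mx by age: 0, 0.594, 1.183, 1.066, 0.696, 0.144
R0 = Σ lx·mx = 3.683 → 3.68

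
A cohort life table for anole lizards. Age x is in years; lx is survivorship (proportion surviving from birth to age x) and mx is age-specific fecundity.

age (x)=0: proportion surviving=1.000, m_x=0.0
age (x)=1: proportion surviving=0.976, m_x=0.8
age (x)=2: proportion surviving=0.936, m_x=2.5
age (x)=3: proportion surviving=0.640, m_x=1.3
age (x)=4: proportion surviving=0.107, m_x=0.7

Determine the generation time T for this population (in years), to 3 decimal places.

lx·mx: 0, 0.7808, 2.34, 0.832, 0.0749 → R0 = 4.0277
x·lx·mx: 0, 0.7808, 4.68, 2.496, 0.2996 → Σ = 8.2564
T = 8.2564 / 4.0277 = 2.049904… → 2.050

2.050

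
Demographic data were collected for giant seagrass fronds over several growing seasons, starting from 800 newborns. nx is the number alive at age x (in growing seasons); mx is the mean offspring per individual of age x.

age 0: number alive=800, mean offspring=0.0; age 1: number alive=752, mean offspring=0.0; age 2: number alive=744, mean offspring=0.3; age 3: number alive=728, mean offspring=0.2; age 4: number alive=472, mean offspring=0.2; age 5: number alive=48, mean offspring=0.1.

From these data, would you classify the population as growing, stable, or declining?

declining

lx = nx/n0 = nx/800: 1, 0.94, 0.93, 0.91, 0.59, 0.06
R0 = Σ lx·mx = 0 + 0 + 0.279 + 0.182 + 0.118 + 0.006 = 0.585
R0 < 1, so the population is declining.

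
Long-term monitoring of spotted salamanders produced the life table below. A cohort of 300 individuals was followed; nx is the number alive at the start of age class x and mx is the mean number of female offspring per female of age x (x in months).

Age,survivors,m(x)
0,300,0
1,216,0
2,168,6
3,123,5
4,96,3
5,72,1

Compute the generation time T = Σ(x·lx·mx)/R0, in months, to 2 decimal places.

lx = nx/n0 = nx/300: 1, 0.72, 0.56, 0.41, 0.32, 0.24
lx·mx: 0, 0, 3.36, 2.05, 0.96, 0.24 → R0 = 6.61
x·lx·mx: 0, 0, 6.72, 6.15, 3.84, 1.2 → Σ = 17.91
T = 17.91 / 6.61 = 2.709531… → 2.71

2.71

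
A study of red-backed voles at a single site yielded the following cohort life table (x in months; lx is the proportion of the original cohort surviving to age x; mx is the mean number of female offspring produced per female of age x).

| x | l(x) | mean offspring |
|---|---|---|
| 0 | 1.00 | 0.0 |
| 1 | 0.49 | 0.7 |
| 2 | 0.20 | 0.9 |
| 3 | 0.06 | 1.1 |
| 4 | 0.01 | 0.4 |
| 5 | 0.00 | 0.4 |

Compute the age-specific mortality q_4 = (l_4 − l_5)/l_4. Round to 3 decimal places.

1.000

q_4 = (l_4 − l_5) / l_4 = (0.01 − 0) / 0.01
     = 0.01 / 0.01 = 1 → 1.000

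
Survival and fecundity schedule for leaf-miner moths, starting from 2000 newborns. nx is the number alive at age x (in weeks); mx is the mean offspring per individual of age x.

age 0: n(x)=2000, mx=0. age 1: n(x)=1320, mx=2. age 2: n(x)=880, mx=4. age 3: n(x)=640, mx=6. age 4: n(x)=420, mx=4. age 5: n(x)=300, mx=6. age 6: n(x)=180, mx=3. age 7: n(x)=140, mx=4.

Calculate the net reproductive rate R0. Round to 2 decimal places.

lx = nx/n0 = nx/2000: 1, 0.66, 0.44, 0.32, 0.21, 0.15, 0.09, 0.07
lx·mx by age: 0, 1.32, 1.76, 1.92, 0.84, 0.9, 0.27, 0.28
R0 = Σ lx·mx = 7.29 → 7.29

7.29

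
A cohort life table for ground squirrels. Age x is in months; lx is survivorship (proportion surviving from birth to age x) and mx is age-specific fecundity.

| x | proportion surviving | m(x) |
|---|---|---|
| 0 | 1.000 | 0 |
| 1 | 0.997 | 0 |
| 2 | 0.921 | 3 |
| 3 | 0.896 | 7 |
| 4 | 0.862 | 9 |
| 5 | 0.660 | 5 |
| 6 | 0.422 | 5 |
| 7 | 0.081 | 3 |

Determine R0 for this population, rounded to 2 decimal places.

22.45

lx·mx by age: 0, 0, 2.763, 6.272, 7.758, 3.3, 2.11, 0.243
R0 = Σ lx·mx = 22.446 → 22.45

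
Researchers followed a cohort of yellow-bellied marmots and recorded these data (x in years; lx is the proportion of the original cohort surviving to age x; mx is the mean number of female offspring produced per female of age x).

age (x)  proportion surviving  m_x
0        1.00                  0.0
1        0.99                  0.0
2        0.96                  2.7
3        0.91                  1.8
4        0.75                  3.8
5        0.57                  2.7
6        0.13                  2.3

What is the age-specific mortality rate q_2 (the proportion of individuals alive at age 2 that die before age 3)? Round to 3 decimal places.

q_2 = (l_2 − l_3) / l_2 = (0.96 − 0.91) / 0.96
     = 0.05 / 0.96 = 0.052083… → 0.052

0.052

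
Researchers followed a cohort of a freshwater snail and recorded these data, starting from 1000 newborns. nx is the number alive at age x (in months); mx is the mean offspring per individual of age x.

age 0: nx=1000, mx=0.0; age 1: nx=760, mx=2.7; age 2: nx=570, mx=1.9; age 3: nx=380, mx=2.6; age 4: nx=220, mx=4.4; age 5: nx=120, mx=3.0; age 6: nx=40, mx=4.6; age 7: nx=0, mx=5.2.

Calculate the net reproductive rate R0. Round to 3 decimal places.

lx = nx/n0 = nx/1000: 1, 0.76, 0.57, 0.38, 0.22, 0.12, 0.04, 0
lx·mx by age: 0, 2.052, 1.083, 0.988, 0.968, 0.36, 0.184, 0
R0 = Σ lx·mx = 5.635 → 5.635

5.635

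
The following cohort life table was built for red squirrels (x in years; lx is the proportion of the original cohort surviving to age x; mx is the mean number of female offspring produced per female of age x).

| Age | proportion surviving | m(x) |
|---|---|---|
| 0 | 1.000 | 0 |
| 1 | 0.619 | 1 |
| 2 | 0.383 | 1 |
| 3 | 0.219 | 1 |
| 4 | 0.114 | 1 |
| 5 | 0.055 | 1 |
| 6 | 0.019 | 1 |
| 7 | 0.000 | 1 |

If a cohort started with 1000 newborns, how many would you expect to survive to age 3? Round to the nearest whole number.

219

Expected survivors = N0 · l_3 = 1000 × 0.219 = 219 → 219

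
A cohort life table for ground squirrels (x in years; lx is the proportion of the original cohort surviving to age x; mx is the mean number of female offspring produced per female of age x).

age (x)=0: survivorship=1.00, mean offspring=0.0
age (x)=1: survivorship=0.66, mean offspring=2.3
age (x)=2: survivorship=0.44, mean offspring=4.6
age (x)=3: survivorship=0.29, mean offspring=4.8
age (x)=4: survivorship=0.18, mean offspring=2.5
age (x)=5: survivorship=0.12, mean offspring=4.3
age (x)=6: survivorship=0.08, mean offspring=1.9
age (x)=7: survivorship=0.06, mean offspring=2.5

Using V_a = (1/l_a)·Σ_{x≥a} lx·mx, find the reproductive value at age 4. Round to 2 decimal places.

lx·mx for x ≥ 4: 0.45, 0.516, 0.152, 0.15 → sum = 1.268
V_4 = 1.268 / l_4 = 1.268 / 0.18 = 7.044444… → 7.04

7.04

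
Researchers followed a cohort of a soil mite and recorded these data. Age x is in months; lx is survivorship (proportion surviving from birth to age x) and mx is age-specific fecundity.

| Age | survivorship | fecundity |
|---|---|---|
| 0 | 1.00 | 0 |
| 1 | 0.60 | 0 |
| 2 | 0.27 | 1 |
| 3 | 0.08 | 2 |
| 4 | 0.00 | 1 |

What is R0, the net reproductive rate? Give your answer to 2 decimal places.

lx·mx by age: 0, 0, 0.27, 0.16, 0
R0 = Σ lx·mx = 0.43 → 0.43

0.43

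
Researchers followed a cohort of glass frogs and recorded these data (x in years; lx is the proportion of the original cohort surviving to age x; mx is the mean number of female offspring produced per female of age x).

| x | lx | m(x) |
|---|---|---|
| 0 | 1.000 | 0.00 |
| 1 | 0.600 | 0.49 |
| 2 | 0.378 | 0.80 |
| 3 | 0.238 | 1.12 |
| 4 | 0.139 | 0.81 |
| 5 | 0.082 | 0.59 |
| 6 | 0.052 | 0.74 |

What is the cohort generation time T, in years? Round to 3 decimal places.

lx·mx: 0, 0.294, 0.3024, 0.26656, 0.11259, 0.04838, 0.03848 → R0 = 1.06241
x·lx·mx: 0, 0.294, 0.6048, 0.79968, 0.45036, 0.2419, 0.23088 → Σ = 2.62162
T = 2.62162 / 1.06241 = 2.467616… → 2.468

2.468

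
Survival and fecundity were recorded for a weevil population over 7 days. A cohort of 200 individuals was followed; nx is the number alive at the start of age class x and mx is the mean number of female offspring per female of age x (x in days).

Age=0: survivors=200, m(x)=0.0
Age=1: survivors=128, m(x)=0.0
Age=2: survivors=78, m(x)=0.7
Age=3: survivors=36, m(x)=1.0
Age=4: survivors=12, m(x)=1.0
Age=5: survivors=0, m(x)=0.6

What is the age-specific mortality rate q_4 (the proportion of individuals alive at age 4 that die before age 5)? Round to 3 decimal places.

lx = nx/n0 = nx/200: 1, 0.64, 0.39, 0.18, 0.06, 0
q_4 = (l_4 − l_5) / l_4 = (0.06 − 0) / 0.06
     = 0.06 / 0.06 = 1 → 1.000

1.000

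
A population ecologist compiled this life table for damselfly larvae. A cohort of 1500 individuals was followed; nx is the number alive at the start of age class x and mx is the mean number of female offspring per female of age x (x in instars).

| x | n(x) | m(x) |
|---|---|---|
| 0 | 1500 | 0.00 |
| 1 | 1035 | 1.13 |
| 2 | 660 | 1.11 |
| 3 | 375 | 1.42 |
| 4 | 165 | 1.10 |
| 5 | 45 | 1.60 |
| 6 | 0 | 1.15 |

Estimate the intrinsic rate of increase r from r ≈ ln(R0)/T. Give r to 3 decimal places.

0.295

lx = nx/n0 = nx/1500: 1, 0.69, 0.44, 0.25, 0.11, 0.03, 0
R0 = Σ lx·mx = 0 + 0.7797 + 0.4884 + 0.355 + 0.121 + 0.048 + 0 = 1.7921
Σ x·lx·mx = 3.5455; T = 3.5455/1.7921 = 1.97841…
r ≈ ln(R0)/T = ln(1.7921)/1.97841… = 0.29488… → 0.295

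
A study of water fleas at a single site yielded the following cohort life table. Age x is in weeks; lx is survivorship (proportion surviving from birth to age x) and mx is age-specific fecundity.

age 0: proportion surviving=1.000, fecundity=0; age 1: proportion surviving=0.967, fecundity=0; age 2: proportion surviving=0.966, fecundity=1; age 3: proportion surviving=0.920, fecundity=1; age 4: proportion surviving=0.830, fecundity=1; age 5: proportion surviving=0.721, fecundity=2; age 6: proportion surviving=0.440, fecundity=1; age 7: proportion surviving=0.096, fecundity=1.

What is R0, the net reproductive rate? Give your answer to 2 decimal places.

4.69

lx·mx by age: 0, 0, 0.966, 0.92, 0.83, 1.442, 0.44, 0.096
R0 = Σ lx·mx = 4.694 → 4.69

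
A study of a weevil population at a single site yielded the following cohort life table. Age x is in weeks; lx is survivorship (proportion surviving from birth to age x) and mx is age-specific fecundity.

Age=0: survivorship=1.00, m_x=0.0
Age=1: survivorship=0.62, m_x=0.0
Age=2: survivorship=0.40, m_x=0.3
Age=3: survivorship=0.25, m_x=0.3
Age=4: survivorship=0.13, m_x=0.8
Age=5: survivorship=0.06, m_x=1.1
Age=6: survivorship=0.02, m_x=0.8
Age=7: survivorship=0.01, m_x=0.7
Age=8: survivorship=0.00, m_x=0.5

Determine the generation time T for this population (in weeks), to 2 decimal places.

lx·mx: 0, 0, 0.12, 0.075, 0.104, 0.066, 0.016, 0.007, 0 → R0 = 0.388
x·lx·mx: 0, 0, 0.24, 0.225, 0.416, 0.33, 0.096, 0.049, 0 → Σ = 1.356
T = 1.356 / 0.388 = 3.494845… → 3.49

3.49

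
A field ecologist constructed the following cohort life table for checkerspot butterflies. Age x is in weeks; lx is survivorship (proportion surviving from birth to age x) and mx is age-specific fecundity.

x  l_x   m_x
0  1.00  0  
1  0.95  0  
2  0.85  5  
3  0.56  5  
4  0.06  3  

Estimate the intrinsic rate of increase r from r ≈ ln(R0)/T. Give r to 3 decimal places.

0.812

R0 = Σ lx·mx = 0 + 0 + 4.25 + 2.8 + 0.18 = 7.23
Σ x·lx·mx = 17.62; T = 17.62/7.23 = 2.43707…
r ≈ ln(R0)/T = ln(7.23)/2.43707… = 0.81173… → 0.812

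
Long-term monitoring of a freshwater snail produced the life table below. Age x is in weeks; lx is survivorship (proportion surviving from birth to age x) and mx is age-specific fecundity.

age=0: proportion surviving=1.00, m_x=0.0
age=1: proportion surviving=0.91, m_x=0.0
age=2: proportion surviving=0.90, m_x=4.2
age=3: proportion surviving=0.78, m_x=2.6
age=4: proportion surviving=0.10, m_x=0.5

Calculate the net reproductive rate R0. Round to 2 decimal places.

lx·mx by age: 0, 0, 3.78, 2.028, 0.05
R0 = Σ lx·mx = 5.858 → 5.86

5.86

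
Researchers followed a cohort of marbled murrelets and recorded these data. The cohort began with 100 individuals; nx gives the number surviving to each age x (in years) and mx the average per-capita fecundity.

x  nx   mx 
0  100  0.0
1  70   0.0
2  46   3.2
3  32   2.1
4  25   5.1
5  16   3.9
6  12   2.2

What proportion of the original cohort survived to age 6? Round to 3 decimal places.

l_6 = n_6/n_0 = 12/100 = 0.12 → 0.120

0.120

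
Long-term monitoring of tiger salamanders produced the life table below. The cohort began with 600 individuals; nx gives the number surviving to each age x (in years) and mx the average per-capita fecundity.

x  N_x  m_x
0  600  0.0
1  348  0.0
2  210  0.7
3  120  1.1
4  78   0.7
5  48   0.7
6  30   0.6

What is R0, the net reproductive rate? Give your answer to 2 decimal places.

0.64

lx = nx/n0 = nx/600: 1, 0.58, 0.35, 0.2, 0.13, 0.08, 0.05
lx·mx by age: 0, 0, 0.245, 0.22, 0.091, 0.056, 0.03
R0 = Σ lx·mx = 0.642 → 0.64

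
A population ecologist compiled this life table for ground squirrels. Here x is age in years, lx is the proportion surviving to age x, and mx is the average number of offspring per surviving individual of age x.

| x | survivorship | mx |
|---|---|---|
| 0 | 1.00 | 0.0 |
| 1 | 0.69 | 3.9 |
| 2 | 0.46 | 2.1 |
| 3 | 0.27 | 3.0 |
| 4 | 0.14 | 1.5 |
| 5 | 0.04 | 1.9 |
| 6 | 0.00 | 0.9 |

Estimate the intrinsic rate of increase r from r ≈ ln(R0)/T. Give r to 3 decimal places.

R0 = Σ lx·mx = 0 + 2.691 + 0.966 + 0.81 + 0.21 + 0.076 + 0 = 4.753
Σ x·lx·mx = 8.273; T = 8.273/4.753 = 1.74058…
r ≈ ln(R0)/T = ln(4.753)/1.74058… = 0.89555… → 0.896

0.896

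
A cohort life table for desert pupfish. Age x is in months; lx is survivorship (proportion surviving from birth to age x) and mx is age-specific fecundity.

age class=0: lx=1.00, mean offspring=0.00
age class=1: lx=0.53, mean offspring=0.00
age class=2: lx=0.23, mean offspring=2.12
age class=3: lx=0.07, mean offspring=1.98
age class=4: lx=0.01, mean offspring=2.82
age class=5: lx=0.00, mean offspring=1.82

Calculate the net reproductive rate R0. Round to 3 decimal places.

lx·mx by age: 0, 0, 0.4876, 0.1386, 0.0282, 0
R0 = Σ lx·mx = 0.6544 → 0.654

0.654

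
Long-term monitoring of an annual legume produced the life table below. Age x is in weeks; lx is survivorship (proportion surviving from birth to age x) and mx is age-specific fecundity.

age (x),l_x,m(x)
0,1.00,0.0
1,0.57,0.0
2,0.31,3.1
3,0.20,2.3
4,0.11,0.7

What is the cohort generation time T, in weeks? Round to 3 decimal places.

lx·mx: 0, 0, 0.961, 0.46, 0.077 → R0 = 1.498
x·lx·mx: 0, 0, 1.922, 1.38, 0.308 → Σ = 3.61
T = 3.61 / 1.498 = 2.40988… → 2.410

2.410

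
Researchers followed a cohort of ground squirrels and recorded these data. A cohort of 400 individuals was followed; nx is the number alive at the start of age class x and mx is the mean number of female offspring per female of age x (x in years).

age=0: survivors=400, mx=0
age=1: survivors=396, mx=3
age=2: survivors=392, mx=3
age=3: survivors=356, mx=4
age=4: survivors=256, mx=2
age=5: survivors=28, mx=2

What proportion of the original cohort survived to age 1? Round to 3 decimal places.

0.990

l_1 = n_1/n_0 = 396/400 = 0.99 → 0.990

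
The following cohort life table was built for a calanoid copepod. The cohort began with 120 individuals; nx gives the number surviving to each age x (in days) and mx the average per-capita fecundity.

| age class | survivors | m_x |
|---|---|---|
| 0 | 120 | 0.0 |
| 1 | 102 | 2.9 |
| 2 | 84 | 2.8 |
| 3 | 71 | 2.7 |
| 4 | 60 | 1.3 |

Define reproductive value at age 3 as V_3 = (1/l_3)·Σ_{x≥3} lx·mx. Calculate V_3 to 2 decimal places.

lx = nx/n0 = nx/120: 1, 0.85, 0.7, 0.59167…, 0.5
lx·mx for x ≥ 3: 1.5975…, 0.65 → sum = 2.2475…
V_3 = 2.2475… / l_3 = 2.2475… / 0.591667… = 3.798592… → 3.80

3.80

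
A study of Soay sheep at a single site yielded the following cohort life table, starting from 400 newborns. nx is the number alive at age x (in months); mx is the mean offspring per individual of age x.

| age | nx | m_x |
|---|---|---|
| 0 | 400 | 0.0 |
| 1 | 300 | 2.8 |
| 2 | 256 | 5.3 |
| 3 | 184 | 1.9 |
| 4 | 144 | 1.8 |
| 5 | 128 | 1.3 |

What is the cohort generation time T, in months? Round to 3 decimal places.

2.177

lx = nx/n0 = nx/400: 1, 0.75, 0.64, 0.46, 0.36, 0.32
lx·mx: 0, 2.1, 3.392, 0.874, 0.648, 0.416 → R0 = 7.43
x·lx·mx: 0, 2.1, 6.784, 2.622, 2.592, 2.08 → Σ = 16.178
T = 16.178 / 7.43 = 2.177389… → 2.177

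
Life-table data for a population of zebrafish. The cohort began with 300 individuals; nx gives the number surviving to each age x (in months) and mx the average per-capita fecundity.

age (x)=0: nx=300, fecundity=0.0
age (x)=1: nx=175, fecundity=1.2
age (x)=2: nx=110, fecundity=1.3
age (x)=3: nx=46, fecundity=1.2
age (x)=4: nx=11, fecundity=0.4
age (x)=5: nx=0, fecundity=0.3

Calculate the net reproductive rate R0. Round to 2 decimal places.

lx = nx/n0 = nx/300: 1, 0.58333…, 0.36667…, 0.15333…, 0.03667…, 0
lx·mx by age: 0, 0.7…, 0.476667…, 0.184…, 0.014667…, 0
R0 = Σ lx·mx = 1.375333… → 1.38

1.38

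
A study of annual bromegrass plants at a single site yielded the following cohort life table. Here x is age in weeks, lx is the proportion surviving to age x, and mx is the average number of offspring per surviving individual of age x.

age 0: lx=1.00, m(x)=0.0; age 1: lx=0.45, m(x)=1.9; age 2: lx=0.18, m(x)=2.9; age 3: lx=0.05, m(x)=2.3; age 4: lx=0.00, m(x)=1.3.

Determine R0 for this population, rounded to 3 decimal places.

lx·mx by age: 0, 0.855, 0.522, 0.115, 0
R0 = Σ lx·mx = 1.492 → 1.492

1.492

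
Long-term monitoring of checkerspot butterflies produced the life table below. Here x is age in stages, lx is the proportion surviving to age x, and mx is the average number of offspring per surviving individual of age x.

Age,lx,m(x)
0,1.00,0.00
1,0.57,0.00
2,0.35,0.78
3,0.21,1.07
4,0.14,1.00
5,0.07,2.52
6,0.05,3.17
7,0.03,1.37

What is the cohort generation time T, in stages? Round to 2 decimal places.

lx·mx: 0, 0, 0.273, 0.2247, 0.14, 0.1764, 0.1585, 0.0411 → R0 = 1.0137
x·lx·mx: 0, 0, 0.546, 0.6741, 0.56, 0.882, 0.951, 0.2877 → Σ = 3.9008
T = 3.9008 / 1.0137 = 3.848081… → 3.85

3.85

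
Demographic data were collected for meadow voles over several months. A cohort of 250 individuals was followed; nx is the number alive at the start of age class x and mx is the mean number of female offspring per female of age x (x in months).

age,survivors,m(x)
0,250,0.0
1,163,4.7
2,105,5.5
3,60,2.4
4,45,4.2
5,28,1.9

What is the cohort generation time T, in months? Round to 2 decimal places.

1.95

lx = nx/n0 = nx/250: 1, 0.652, 0.42, 0.24, 0.18, 0.112
lx·mx: 0, 3.0644, 2.31, 0.576, 0.756, 0.2128 → R0 = 6.9192
x·lx·mx: 0, 3.0644, 4.62, 1.728, 3.024, 1.064 → Σ = 13.5004
T = 13.5004 / 6.9192 = 1.95115… → 1.95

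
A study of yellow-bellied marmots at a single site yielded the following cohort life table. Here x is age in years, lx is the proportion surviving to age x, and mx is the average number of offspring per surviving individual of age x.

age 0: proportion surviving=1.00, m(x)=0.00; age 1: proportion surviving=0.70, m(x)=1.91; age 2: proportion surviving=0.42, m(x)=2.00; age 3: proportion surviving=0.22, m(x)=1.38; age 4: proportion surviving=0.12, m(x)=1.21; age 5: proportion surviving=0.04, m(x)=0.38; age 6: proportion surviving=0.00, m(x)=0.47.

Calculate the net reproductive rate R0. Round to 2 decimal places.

2.64

lx·mx by age: 0, 1.337, 0.84, 0.3036, 0.1452, 0.0152, 0
R0 = Σ lx·mx = 2.641 → 2.64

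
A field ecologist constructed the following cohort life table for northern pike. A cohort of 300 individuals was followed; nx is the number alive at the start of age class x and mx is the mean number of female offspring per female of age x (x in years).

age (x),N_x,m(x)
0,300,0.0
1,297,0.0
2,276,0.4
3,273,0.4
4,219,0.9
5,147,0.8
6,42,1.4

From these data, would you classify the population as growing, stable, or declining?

lx = nx/n0 = nx/300: 1, 0.99, 0.92, 0.91, 0.73, 0.49, 0.14
R0 = Σ lx·mx = 0 + 0 + 0.368 + 0.364 + 0.657 + 0.392 + 0.196 = 1.977
R0 > 1, so the population is growing.

growing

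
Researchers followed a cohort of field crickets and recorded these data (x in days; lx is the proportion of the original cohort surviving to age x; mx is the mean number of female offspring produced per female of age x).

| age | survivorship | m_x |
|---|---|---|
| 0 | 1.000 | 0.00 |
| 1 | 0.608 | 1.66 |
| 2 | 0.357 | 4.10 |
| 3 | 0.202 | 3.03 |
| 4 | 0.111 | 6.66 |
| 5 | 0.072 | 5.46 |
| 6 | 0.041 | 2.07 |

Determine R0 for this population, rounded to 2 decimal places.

lx·mx by age: 0, 1.00928, 1.4637, 0.61206, 0.73926, 0.39312, 0.08487
R0 = Σ lx·mx = 4.30229 → 4.30

4.30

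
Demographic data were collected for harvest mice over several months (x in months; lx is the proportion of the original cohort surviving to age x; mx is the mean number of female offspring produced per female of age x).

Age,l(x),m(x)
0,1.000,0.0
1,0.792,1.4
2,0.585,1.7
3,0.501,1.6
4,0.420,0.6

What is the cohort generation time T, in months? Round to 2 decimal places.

2.06

lx·mx: 0, 1.1088, 0.9945, 0.8016, 0.252 → R0 = 3.1569
x·lx·mx: 0, 1.1088, 1.989, 2.4048, 1.008 → Σ = 6.5106
T = 6.5106 / 3.1569 = 2.06234… → 2.06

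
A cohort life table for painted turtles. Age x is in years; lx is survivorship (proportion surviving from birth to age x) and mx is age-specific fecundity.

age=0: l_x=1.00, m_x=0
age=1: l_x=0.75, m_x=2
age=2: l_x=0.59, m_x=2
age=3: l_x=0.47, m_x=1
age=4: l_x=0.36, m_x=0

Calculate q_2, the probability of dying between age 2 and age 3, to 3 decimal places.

q_2 = (l_2 − l_3) / l_2 = (0.59 − 0.47) / 0.59
     = 0.12 / 0.59 = 0.20339… → 0.203

0.203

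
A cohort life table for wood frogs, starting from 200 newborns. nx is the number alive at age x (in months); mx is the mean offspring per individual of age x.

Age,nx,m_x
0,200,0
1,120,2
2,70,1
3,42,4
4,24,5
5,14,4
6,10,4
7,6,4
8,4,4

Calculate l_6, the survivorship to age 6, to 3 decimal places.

l_6 = n_6/n_0 = 10/200 = 0.05 → 0.050

0.050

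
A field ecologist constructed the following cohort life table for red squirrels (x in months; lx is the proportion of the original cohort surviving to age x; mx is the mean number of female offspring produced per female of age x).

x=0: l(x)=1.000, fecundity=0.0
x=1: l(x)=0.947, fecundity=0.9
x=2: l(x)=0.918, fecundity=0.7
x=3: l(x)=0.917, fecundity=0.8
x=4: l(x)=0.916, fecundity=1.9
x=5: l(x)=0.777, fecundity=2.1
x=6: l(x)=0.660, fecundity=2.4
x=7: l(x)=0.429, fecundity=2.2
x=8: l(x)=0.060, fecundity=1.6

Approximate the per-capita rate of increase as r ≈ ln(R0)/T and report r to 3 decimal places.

R0 = Σ lx·mx = 0 + 0.8523 + 0.6426 + 0.7336 + 1.7404 + 1.6317 + 1.584 + 0.9438 + 0.096 = 8.2244
Σ x·lx·mx = 36.337; T = 36.337/8.2244 = 4.41819…
r ≈ ln(R0)/T = ln(8.2244)/4.41819… = 0.47692… → 0.477

0.477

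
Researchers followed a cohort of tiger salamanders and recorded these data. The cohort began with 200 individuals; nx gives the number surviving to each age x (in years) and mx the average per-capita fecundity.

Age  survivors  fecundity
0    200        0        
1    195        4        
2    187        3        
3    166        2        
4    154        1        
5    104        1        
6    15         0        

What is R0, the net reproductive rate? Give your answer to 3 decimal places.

9.655

lx = nx/n0 = nx/200: 1, 0.975, 0.935, 0.83, 0.77, 0.52, 0.075
lx·mx by age: 0, 3.9, 2.805, 1.66, 0.77, 0.52, 0
R0 = Σ lx·mx = 9.655 → 9.655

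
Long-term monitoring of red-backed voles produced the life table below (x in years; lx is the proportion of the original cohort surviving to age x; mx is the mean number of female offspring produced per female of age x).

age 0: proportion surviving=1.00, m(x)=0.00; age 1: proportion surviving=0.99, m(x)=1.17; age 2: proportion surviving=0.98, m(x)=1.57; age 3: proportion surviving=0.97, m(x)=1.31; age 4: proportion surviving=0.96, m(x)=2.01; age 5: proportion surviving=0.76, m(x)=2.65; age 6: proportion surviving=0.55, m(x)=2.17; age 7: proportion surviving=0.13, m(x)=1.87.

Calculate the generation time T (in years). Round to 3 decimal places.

3.712

lx·mx: 0, 1.1583, 1.5386, 1.2707, 1.9296, 2.014, 1.1935, 0.2431 → R0 = 9.3478
x·lx·mx: 0, 1.1583, 3.0772, 3.8121, 7.7184, 10.07, 7.161, 1.7017 → Σ = 34.6987
T = 34.6987 / 9.3478 = 3.711964… → 3.712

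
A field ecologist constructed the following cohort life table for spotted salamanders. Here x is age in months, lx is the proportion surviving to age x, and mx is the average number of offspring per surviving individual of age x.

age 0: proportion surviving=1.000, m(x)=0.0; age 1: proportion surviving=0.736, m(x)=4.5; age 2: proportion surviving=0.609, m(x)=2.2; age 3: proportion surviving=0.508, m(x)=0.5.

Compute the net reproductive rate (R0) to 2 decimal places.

4.91

lx·mx by age: 0, 3.312, 1.3398, 0.254
R0 = Σ lx·mx = 4.9058 → 4.91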